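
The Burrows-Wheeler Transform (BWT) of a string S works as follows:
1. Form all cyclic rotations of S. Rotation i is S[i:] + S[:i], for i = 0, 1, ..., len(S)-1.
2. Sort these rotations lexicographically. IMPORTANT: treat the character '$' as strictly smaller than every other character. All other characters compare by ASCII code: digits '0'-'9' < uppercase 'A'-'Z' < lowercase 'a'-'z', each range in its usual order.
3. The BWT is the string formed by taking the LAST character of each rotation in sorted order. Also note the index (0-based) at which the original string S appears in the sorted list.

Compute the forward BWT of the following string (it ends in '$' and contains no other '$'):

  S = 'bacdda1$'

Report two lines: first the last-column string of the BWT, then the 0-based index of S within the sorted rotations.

Answer: 1adb$adc
4

Derivation:
All 8 rotations (rotation i = S[i:]+S[:i]):
  rot[0] = bacdda1$
  rot[1] = acdda1$b
  rot[2] = cdda1$ba
  rot[3] = dda1$bac
  rot[4] = da1$bacd
  rot[5] = a1$bacdd
  rot[6] = 1$bacdda
  rot[7] = $bacdda1
Sorted (with $ < everything):
  sorted[0] = $bacdda1  (last char: '1')
  sorted[1] = 1$bacdda  (last char: 'a')
  sorted[2] = a1$bacdd  (last char: 'd')
  sorted[3] = acdda1$b  (last char: 'b')
  sorted[4] = bacdda1$  (last char: '$')
  sorted[5] = cdda1$ba  (last char: 'a')
  sorted[6] = da1$bacd  (last char: 'd')
  sorted[7] = dda1$bac  (last char: 'c')
Last column: 1adb$adc
Original string S is at sorted index 4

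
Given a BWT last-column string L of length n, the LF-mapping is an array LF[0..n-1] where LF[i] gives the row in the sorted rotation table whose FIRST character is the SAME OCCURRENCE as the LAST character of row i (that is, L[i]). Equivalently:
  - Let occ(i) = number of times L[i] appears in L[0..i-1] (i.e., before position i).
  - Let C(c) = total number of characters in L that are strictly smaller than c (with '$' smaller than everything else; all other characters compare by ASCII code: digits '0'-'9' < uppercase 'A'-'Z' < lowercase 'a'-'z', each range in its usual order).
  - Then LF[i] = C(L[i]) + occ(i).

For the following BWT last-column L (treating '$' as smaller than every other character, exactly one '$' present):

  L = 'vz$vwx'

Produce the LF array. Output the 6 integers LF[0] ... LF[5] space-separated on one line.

Answer: 1 5 0 2 3 4

Derivation:
Char counts: '$':1, 'v':2, 'w':1, 'x':1, 'z':1
C (first-col start): C('$')=0, C('v')=1, C('w')=3, C('x')=4, C('z')=5
L[0]='v': occ=0, LF[0]=C('v')+0=1+0=1
L[1]='z': occ=0, LF[1]=C('z')+0=5+0=5
L[2]='$': occ=0, LF[2]=C('$')+0=0+0=0
L[3]='v': occ=1, LF[3]=C('v')+1=1+1=2
L[4]='w': occ=0, LF[4]=C('w')+0=3+0=3
L[5]='x': occ=0, LF[5]=C('x')+0=4+0=4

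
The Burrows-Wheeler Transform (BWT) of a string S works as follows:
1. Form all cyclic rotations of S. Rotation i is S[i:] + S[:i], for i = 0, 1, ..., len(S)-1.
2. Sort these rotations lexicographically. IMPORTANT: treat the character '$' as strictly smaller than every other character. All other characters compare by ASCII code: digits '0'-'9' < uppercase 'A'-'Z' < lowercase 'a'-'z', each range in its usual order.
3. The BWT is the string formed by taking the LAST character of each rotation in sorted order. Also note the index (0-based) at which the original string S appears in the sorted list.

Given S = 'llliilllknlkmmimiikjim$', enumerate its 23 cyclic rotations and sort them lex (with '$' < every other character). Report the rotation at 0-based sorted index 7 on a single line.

Answer: jim$llliilllknlkmmimiik

Derivation:
All 23 rotations (rotation i = S[i:]+S[:i]):
  rot[0] = llliilllknlkmmimiikjim$
  rot[1] = lliilllknlkmmimiikjim$l
  rot[2] = liilllknlkmmimiikjim$ll
  rot[3] = iilllknlkmmimiikjim$lll
  rot[4] = illlknlkmmimiikjim$llli
  rot[5] = lllknlkmmimiikjim$lllii
  rot[6] = llknlkmmimiikjim$llliil
  rot[7] = lknlkmmimiikjim$llliill
  rot[8] = knlkmmimiikjim$llliilll
  rot[9] = nlkmmimiikjim$llliilllk
  rot[10] = lkmmimiikjim$llliilllkn
  rot[11] = kmmimiikjim$llliilllknl
  rot[12] = mmimiikjim$llliilllknlk
  rot[13] = mimiikjim$llliilllknlkm
  rot[14] = imiikjim$llliilllknlkmm
  rot[15] = miikjim$llliilllknlkmmi
  rot[16] = iikjim$llliilllknlkmmim
  rot[17] = ikjim$llliilllknlkmmimi
  rot[18] = kjim$llliilllknlkmmimii
  rot[19] = jim$llliilllknlkmmimiik
  rot[20] = im$llliilllknlkmmimiikj
  rot[21] = m$llliilllknlkmmimiikji
  rot[22] = $llliilllknlkmmimiikjim
Sorted (with $ < everything):
  sorted[0] = $llliilllknlkmmimiikjim
  sorted[1] = iikjim$llliilllknlkmmim
  sorted[2] = iilllknlkmmimiikjim$lll
  sorted[3] = ikjim$llliilllknlkmmimi
  sorted[4] = illlknlkmmimiikjim$llli
  sorted[5] = im$llliilllknlkmmimiikj
  sorted[6] = imiikjim$llliilllknlkmm
  sorted[7] = jim$llliilllknlkmmimiik
  sorted[8] = kjim$llliilllknlkmmimii
  sorted[9] = kmmimiikjim$llliilllknl
  sorted[10] = knlkmmimiikjim$llliilll
  sorted[11] = liilllknlkmmimiikjim$ll
  sorted[12] = lkmmimiikjim$llliilllkn
  sorted[13] = lknlkmmimiikjim$llliill
  sorted[14] = lliilllknlkmmimiikjim$l
  sorted[15] = llknlkmmimiikjim$llliil
  sorted[16] = llliilllknlkmmimiikjim$
  sorted[17] = lllknlkmmimiikjim$lllii
  sorted[18] = m$llliilllknlkmmimiikji
  sorted[19] = miikjim$llliilllknlkmmi
  sorted[20] = mimiikjim$llliilllknlkm
  sorted[21] = mmimiikjim$llliilllknlk
  sorted[22] = nlkmmimiikjim$llliilllk
sorted[7] = jim$llliilllknlkmmimiik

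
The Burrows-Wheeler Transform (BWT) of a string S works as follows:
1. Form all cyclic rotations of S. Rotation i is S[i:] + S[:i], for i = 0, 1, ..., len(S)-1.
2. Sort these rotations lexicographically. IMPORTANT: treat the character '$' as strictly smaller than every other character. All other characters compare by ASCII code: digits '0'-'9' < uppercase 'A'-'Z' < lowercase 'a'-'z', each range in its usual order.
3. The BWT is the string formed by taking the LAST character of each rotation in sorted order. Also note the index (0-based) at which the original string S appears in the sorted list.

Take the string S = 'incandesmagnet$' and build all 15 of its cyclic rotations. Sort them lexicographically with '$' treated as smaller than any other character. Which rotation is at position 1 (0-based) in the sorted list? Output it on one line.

All 15 rotations (rotation i = S[i:]+S[:i]):
  rot[0] = incandesmagnet$
  rot[1] = ncandesmagnet$i
  rot[2] = candesmagnet$in
  rot[3] = andesmagnet$inc
  rot[4] = ndesmagnet$inca
  rot[5] = desmagnet$incan
  rot[6] = esmagnet$incand
  rot[7] = smagnet$incande
  rot[8] = magnet$incandes
  rot[9] = agnet$incandesm
  rot[10] = gnet$incandesma
  rot[11] = net$incandesmag
  rot[12] = et$incandesmagn
  rot[13] = t$incandesmagne
  rot[14] = $incandesmagnet
Sorted (with $ < everything):
  sorted[0] = $incandesmagnet
  sorted[1] = agnet$incandesm
  sorted[2] = andesmagnet$inc
  sorted[3] = candesmagnet$in
  sorted[4] = desmagnet$incan
  sorted[5] = esmagnet$incand
  sorted[6] = et$incandesmagn
  sorted[7] = gnet$incandesma
  sorted[8] = incandesmagnet$
  sorted[9] = magnet$incandes
  sorted[10] = ncandesmagnet$i
  sorted[11] = ndesmagnet$inca
  sorted[12] = net$incandesmag
  sorted[13] = smagnet$incande
  sorted[14] = t$incandesmagne
sorted[1] = agnet$incandesm

Answer: agnet$incandesm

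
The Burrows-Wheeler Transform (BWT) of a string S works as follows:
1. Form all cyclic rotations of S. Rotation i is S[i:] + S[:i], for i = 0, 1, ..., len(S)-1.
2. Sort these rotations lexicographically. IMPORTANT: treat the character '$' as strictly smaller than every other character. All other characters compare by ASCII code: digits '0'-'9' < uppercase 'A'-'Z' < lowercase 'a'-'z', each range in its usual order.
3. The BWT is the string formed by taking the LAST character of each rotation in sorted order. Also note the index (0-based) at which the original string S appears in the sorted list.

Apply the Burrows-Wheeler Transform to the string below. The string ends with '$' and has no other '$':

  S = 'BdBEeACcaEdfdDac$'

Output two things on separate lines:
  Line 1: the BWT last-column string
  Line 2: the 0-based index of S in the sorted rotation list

Answer: ced$AdaBcDaCBfEEd
3

Derivation:
All 17 rotations (rotation i = S[i:]+S[:i]):
  rot[0] = BdBEeACcaEdfdDac$
  rot[1] = dBEeACcaEdfdDac$B
  rot[2] = BEeACcaEdfdDac$Bd
  rot[3] = EeACcaEdfdDac$BdB
  rot[4] = eACcaEdfdDac$BdBE
  rot[5] = ACcaEdfdDac$BdBEe
  rot[6] = CcaEdfdDac$BdBEeA
  rot[7] = caEdfdDac$BdBEeAC
  rot[8] = aEdfdDac$BdBEeACc
  rot[9] = EdfdDac$BdBEeACca
  rot[10] = dfdDac$BdBEeACcaE
  rot[11] = fdDac$BdBEeACcaEd
  rot[12] = dDac$BdBEeACcaEdf
  rot[13] = Dac$BdBEeACcaEdfd
  rot[14] = ac$BdBEeACcaEdfdD
  rot[15] = c$BdBEeACcaEdfdDa
  rot[16] = $BdBEeACcaEdfdDac
Sorted (with $ < everything):
  sorted[0] = $BdBEeACcaEdfdDac  (last char: 'c')
  sorted[1] = ACcaEdfdDac$BdBEe  (last char: 'e')
  sorted[2] = BEeACcaEdfdDac$Bd  (last char: 'd')
  sorted[3] = BdBEeACcaEdfdDac$  (last char: '$')
  sorted[4] = CcaEdfdDac$BdBEeA  (last char: 'A')
  sorted[5] = Dac$BdBEeACcaEdfd  (last char: 'd')
  sorted[6] = EdfdDac$BdBEeACca  (last char: 'a')
  sorted[7] = EeACcaEdfdDac$BdB  (last char: 'B')
  sorted[8] = aEdfdDac$BdBEeACc  (last char: 'c')
  sorted[9] = ac$BdBEeACcaEdfdD  (last char: 'D')
  sorted[10] = c$BdBEeACcaEdfdDa  (last char: 'a')
  sorted[11] = caEdfdDac$BdBEeAC  (last char: 'C')
  sorted[12] = dBEeACcaEdfdDac$B  (last char: 'B')
  sorted[13] = dDac$BdBEeACcaEdf  (last char: 'f')
  sorted[14] = dfdDac$BdBEeACcaE  (last char: 'E')
  sorted[15] = eACcaEdfdDac$BdBE  (last char: 'E')
  sorted[16] = fdDac$BdBEeACcaEd  (last char: 'd')
Last column: ced$AdaBcDaCBfEEd
Original string S is at sorted index 3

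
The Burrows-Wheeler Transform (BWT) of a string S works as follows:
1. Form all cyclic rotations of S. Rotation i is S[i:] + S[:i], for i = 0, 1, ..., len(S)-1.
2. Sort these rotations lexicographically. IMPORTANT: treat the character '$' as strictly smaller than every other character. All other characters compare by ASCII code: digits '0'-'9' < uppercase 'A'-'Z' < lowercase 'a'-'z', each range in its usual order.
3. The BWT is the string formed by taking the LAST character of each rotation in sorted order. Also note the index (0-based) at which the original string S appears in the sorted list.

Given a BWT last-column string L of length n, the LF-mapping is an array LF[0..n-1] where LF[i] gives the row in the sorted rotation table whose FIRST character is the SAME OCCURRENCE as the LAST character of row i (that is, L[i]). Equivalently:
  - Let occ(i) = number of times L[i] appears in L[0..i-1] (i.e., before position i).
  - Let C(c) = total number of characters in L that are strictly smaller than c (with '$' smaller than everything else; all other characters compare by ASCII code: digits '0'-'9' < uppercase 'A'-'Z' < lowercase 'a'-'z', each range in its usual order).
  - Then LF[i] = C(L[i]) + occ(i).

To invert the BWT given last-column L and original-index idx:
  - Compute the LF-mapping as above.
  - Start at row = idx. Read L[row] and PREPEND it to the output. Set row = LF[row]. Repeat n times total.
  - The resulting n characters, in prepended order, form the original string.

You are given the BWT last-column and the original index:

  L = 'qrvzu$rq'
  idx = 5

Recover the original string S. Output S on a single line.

Answer: urvqzrq$

Derivation:
LF mapping: 1 3 6 7 5 0 4 2
Walk LF starting at row 5, prepending L[row]:
  step 1: row=5, L[5]='$', prepend. Next row=LF[5]=0
  step 2: row=0, L[0]='q', prepend. Next row=LF[0]=1
  step 3: row=1, L[1]='r', prepend. Next row=LF[1]=3
  step 4: row=3, L[3]='z', prepend. Next row=LF[3]=7
  step 5: row=7, L[7]='q', prepend. Next row=LF[7]=2
  step 6: row=2, L[2]='v', prepend. Next row=LF[2]=6
  step 7: row=6, L[6]='r', prepend. Next row=LF[6]=4
  step 8: row=4, L[4]='u', prepend. Next row=LF[4]=5
Reversed output: urvqzrq$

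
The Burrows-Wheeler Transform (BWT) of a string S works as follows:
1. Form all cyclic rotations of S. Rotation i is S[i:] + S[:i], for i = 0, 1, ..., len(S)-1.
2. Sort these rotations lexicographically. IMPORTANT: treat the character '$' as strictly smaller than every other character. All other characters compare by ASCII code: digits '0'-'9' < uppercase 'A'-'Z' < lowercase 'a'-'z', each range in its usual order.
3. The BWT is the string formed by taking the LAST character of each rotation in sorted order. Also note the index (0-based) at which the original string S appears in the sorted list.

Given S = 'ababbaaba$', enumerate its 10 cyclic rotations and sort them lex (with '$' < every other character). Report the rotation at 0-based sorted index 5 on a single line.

All 10 rotations (rotation i = S[i:]+S[:i]):
  rot[0] = ababbaaba$
  rot[1] = babbaaba$a
  rot[2] = abbaaba$ab
  rot[3] = bbaaba$aba
  rot[4] = baaba$abab
  rot[5] = aaba$ababb
  rot[6] = aba$ababba
  rot[7] = ba$ababbaa
  rot[8] = a$ababbaab
  rot[9] = $ababbaaba
Sorted (with $ < everything):
  sorted[0] = $ababbaaba
  sorted[1] = a$ababbaab
  sorted[2] = aaba$ababb
  sorted[3] = aba$ababba
  sorted[4] = ababbaaba$
  sorted[5] = abbaaba$ab
  sorted[6] = ba$ababbaa
  sorted[7] = baaba$abab
  sorted[8] = babbaaba$a
  sorted[9] = bbaaba$aba
sorted[5] = abbaaba$ab

Answer: abbaaba$ab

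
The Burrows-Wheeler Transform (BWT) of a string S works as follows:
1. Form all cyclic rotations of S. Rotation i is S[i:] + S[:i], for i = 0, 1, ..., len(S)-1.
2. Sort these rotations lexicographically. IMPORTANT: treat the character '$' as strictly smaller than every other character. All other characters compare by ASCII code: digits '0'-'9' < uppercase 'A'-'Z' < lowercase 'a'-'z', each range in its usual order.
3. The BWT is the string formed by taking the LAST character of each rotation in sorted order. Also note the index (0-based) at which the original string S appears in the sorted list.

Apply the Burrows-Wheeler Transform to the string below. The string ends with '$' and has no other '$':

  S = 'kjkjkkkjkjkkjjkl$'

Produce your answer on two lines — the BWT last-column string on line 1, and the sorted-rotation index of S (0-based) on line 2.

All 17 rotations (rotation i = S[i:]+S[:i]):
  rot[0] = kjkjkkkjkjkkjjkl$
  rot[1] = jkjkkkjkjkkjjkl$k
  rot[2] = kjkkkjkjkkjjkl$kj
  rot[3] = jkkkjkjkkjjkl$kjk
  rot[4] = kkkjkjkkjjkl$kjkj
  rot[5] = kkjkjkkjjkl$kjkjk
  rot[6] = kjkjkkjjkl$kjkjkk
  rot[7] = jkjkkjjkl$kjkjkkk
  rot[8] = kjkkjjkl$kjkjkkkj
  rot[9] = jkkjjkl$kjkjkkkjk
  rot[10] = kkjjkl$kjkjkkkjkj
  rot[11] = kjjkl$kjkjkkkjkjk
  rot[12] = jjkl$kjkjkkkjkjkk
  rot[13] = jkl$kjkjkkkjkjkkj
  rot[14] = kl$kjkjkkkjkjkkjj
  rot[15] = l$kjkjkkkjkjkkjjk
  rot[16] = $kjkjkkkjkjkkjjkl
Sorted (with $ < everything):
  sorted[0] = $kjkjkkkjkjkkjjkl  (last char: 'l')
  sorted[1] = jjkl$kjkjkkkjkjkk  (last char: 'k')
  sorted[2] = jkjkkjjkl$kjkjkkk  (last char: 'k')
  sorted[3] = jkjkkkjkjkkjjkl$k  (last char: 'k')
  sorted[4] = jkkjjkl$kjkjkkkjk  (last char: 'k')
  sorted[5] = jkkkjkjkkjjkl$kjk  (last char: 'k')
  sorted[6] = jkl$kjkjkkkjkjkkj  (last char: 'j')
  sorted[7] = kjjkl$kjkjkkkjkjk  (last char: 'k')
  sorted[8] = kjkjkkjjkl$kjkjkk  (last char: 'k')
  sorted[9] = kjkjkkkjkjkkjjkl$  (last char: '$')
  sorted[10] = kjkkjjkl$kjkjkkkj  (last char: 'j')
  sorted[11] = kjkkkjkjkkjjkl$kj  (last char: 'j')
  sorted[12] = kkjjkl$kjkjkkkjkj  (last char: 'j')
  sorted[13] = kkjkjkkjjkl$kjkjk  (last char: 'k')
  sorted[14] = kkkjkjkkjjkl$kjkj  (last char: 'j')
  sorted[15] = kl$kjkjkkkjkjkkjj  (last char: 'j')
  sorted[16] = l$kjkjkkkjkjkkjjk  (last char: 'k')
Last column: lkkkkkjkk$jjjkjjk
Original string S is at sorted index 9

Answer: lkkkkkjkk$jjjkjjk
9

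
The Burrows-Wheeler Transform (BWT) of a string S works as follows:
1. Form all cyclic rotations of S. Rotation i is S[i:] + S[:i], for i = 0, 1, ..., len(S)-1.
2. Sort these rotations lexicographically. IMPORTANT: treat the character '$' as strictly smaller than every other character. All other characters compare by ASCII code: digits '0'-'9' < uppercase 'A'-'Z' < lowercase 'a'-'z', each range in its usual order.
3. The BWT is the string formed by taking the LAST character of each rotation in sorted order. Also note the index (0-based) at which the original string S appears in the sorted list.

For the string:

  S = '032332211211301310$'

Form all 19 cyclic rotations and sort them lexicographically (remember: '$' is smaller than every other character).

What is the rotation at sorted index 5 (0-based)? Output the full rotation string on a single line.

Answer: 11211301310$0323322

Derivation:
All 19 rotations (rotation i = S[i:]+S[:i]):
  rot[0] = 032332211211301310$
  rot[1] = 32332211211301310$0
  rot[2] = 2332211211301310$03
  rot[3] = 332211211301310$032
  rot[4] = 32211211301310$0323
  rot[5] = 2211211301310$03233
  rot[6] = 211211301310$032332
  rot[7] = 11211301310$0323322
  rot[8] = 1211301310$03233221
  rot[9] = 211301310$032332211
  rot[10] = 11301310$0323322112
  rot[11] = 1301310$03233221121
  rot[12] = 301310$032332211211
  rot[13] = 01310$0323322112113
  rot[14] = 1310$03233221121130
  rot[15] = 310$032332211211301
  rot[16] = 10$0323322112113013
  rot[17] = 0$03233221121130131
  rot[18] = $032332211211301310
Sorted (with $ < everything):
  sorted[0] = $032332211211301310
  sorted[1] = 0$03233221121130131
  sorted[2] = 01310$0323322112113
  sorted[3] = 032332211211301310$
  sorted[4] = 10$0323322112113013
  sorted[5] = 11211301310$0323322
  sorted[6] = 11301310$0323322112
  sorted[7] = 1211301310$03233221
  sorted[8] = 1301310$03233221121
  sorted[9] = 1310$03233221121130
  sorted[10] = 211211301310$032332
  sorted[11] = 211301310$032332211
  sorted[12] = 2211211301310$03233
  sorted[13] = 2332211211301310$03
  sorted[14] = 301310$032332211211
  sorted[15] = 310$032332211211301
  sorted[16] = 32211211301310$0323
  sorted[17] = 32332211211301310$0
  sorted[18] = 332211211301310$032
sorted[5] = 11211301310$0323322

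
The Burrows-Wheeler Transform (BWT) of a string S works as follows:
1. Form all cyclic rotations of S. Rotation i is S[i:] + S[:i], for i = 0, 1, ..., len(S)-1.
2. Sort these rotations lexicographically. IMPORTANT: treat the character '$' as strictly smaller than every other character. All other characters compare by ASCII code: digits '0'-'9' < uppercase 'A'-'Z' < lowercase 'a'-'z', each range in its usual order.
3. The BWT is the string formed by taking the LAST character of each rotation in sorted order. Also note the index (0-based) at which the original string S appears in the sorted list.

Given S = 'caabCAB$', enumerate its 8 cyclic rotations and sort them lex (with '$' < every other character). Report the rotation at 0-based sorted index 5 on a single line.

All 8 rotations (rotation i = S[i:]+S[:i]):
  rot[0] = caabCAB$
  rot[1] = aabCAB$c
  rot[2] = abCAB$ca
  rot[3] = bCAB$caa
  rot[4] = CAB$caab
  rot[5] = AB$caabC
  rot[6] = B$caabCA
  rot[7] = $caabCAB
Sorted (with $ < everything):
  sorted[0] = $caabCAB
  sorted[1] = AB$caabC
  sorted[2] = B$caabCA
  sorted[3] = CAB$caab
  sorted[4] = aabCAB$c
  sorted[5] = abCAB$ca
  sorted[6] = bCAB$caa
  sorted[7] = caabCAB$
sorted[5] = abCAB$ca

Answer: abCAB$ca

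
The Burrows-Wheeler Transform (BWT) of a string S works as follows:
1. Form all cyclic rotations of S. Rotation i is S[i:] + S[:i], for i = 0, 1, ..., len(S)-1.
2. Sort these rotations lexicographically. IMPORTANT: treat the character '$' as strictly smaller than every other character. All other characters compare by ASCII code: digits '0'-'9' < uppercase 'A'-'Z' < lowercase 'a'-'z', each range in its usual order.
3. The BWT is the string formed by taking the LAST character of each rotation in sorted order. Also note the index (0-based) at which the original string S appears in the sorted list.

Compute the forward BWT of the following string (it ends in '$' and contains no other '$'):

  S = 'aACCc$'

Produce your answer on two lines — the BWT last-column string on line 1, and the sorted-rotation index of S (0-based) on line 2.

Answer: caAC$C
4

Derivation:
All 6 rotations (rotation i = S[i:]+S[:i]):
  rot[0] = aACCc$
  rot[1] = ACCc$a
  rot[2] = CCc$aA
  rot[3] = Cc$aAC
  rot[4] = c$aACC
  rot[5] = $aACCc
Sorted (with $ < everything):
  sorted[0] = $aACCc  (last char: 'c')
  sorted[1] = ACCc$a  (last char: 'a')
  sorted[2] = CCc$aA  (last char: 'A')
  sorted[3] = Cc$aAC  (last char: 'C')
  sorted[4] = aACCc$  (last char: '$')
  sorted[5] = c$aACC  (last char: 'C')
Last column: caAC$C
Original string S is at sorted index 4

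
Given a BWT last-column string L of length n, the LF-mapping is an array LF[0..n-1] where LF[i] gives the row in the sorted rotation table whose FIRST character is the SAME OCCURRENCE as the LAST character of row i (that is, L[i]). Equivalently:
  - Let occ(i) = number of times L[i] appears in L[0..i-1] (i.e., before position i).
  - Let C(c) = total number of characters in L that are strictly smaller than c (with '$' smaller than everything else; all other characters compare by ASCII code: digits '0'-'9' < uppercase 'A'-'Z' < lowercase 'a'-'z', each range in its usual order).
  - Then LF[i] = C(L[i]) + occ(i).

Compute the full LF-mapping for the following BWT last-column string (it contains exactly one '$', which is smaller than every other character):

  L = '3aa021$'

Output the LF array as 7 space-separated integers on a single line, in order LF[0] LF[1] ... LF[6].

Char counts: '$':1, '0':1, '1':1, '2':1, '3':1, 'a':2
C (first-col start): C('$')=0, C('0')=1, C('1')=2, C('2')=3, C('3')=4, C('a')=5
L[0]='3': occ=0, LF[0]=C('3')+0=4+0=4
L[1]='a': occ=0, LF[1]=C('a')+0=5+0=5
L[2]='a': occ=1, LF[2]=C('a')+1=5+1=6
L[3]='0': occ=0, LF[3]=C('0')+0=1+0=1
L[4]='2': occ=0, LF[4]=C('2')+0=3+0=3
L[5]='1': occ=0, LF[5]=C('1')+0=2+0=2
L[6]='$': occ=0, LF[6]=C('$')+0=0+0=0

Answer: 4 5 6 1 3 2 0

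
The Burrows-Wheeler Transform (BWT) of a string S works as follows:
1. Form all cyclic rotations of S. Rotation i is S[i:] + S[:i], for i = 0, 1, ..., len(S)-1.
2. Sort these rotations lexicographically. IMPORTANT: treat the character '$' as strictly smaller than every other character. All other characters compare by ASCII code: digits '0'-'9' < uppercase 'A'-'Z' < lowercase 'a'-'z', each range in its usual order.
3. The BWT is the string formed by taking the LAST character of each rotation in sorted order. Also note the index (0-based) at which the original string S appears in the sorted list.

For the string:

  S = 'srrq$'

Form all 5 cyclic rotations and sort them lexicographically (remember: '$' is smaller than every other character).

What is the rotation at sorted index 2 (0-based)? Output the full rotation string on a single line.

All 5 rotations (rotation i = S[i:]+S[:i]):
  rot[0] = srrq$
  rot[1] = rrq$s
  rot[2] = rq$sr
  rot[3] = q$srr
  rot[4] = $srrq
Sorted (with $ < everything):
  sorted[0] = $srrq
  sorted[1] = q$srr
  sorted[2] = rq$sr
  sorted[3] = rrq$s
  sorted[4] = srrq$
sorted[2] = rq$sr

Answer: rq$sr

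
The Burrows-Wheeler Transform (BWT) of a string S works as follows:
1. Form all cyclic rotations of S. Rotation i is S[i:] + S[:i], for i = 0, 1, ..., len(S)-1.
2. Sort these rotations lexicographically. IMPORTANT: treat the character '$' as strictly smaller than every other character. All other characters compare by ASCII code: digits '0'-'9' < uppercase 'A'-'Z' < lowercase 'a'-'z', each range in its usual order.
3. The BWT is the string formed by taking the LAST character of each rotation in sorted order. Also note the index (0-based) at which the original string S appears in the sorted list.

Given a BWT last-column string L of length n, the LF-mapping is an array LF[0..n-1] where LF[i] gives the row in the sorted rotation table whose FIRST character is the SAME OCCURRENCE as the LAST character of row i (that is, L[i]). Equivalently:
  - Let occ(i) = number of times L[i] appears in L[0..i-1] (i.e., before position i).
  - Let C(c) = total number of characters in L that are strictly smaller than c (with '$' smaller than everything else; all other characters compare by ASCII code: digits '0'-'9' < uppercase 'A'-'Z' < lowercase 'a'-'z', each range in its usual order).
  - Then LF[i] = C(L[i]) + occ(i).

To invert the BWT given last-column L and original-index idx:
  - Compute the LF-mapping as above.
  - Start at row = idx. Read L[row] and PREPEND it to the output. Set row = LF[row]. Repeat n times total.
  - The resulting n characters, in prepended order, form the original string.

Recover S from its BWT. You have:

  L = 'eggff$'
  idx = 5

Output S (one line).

Answer: gffge$

Derivation:
LF mapping: 1 4 5 2 3 0
Walk LF starting at row 5, prepending L[row]:
  step 1: row=5, L[5]='$', prepend. Next row=LF[5]=0
  step 2: row=0, L[0]='e', prepend. Next row=LF[0]=1
  step 3: row=1, L[1]='g', prepend. Next row=LF[1]=4
  step 4: row=4, L[4]='f', prepend. Next row=LF[4]=3
  step 5: row=3, L[3]='f', prepend. Next row=LF[3]=2
  step 6: row=2, L[2]='g', prepend. Next row=LF[2]=5
Reversed output: gffge$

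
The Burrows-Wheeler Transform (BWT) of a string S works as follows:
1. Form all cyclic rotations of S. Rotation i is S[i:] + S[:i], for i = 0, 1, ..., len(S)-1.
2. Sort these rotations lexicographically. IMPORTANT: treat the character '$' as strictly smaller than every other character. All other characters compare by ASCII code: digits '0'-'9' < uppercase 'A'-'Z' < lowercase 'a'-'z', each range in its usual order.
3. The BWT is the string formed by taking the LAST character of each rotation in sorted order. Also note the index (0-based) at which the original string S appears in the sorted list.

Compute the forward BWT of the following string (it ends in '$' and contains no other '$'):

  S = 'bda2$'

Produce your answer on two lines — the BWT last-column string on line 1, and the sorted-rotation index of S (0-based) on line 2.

All 5 rotations (rotation i = S[i:]+S[:i]):
  rot[0] = bda2$
  rot[1] = da2$b
  rot[2] = a2$bd
  rot[3] = 2$bda
  rot[4] = $bda2
Sorted (with $ < everything):
  sorted[0] = $bda2  (last char: '2')
  sorted[1] = 2$bda  (last char: 'a')
  sorted[2] = a2$bd  (last char: 'd')
  sorted[3] = bda2$  (last char: '$')
  sorted[4] = da2$b  (last char: 'b')
Last column: 2ad$b
Original string S is at sorted index 3

Answer: 2ad$b
3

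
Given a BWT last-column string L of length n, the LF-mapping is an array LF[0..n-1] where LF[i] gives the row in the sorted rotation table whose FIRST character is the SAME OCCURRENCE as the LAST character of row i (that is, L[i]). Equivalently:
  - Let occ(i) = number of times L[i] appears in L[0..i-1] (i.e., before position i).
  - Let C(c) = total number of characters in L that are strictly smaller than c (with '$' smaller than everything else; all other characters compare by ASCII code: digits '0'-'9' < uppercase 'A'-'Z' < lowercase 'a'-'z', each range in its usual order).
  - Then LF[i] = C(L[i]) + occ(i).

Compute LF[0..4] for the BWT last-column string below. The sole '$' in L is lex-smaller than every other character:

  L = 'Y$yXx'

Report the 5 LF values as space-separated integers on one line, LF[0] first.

Char counts: '$':1, 'X':1, 'Y':1, 'x':1, 'y':1
C (first-col start): C('$')=0, C('X')=1, C('Y')=2, C('x')=3, C('y')=4
L[0]='Y': occ=0, LF[0]=C('Y')+0=2+0=2
L[1]='$': occ=0, LF[1]=C('$')+0=0+0=0
L[2]='y': occ=0, LF[2]=C('y')+0=4+0=4
L[3]='X': occ=0, LF[3]=C('X')+0=1+0=1
L[4]='x': occ=0, LF[4]=C('x')+0=3+0=3

Answer: 2 0 4 1 3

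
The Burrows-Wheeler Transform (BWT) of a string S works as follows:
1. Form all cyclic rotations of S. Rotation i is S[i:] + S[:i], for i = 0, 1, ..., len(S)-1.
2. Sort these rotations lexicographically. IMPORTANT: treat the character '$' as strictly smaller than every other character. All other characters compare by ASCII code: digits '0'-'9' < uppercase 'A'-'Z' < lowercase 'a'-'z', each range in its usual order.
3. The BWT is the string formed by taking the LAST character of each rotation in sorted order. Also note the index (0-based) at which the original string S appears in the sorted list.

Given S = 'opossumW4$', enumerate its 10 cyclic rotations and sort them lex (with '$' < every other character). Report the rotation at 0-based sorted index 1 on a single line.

All 10 rotations (rotation i = S[i:]+S[:i]):
  rot[0] = opossumW4$
  rot[1] = possumW4$o
  rot[2] = ossumW4$op
  rot[3] = ssumW4$opo
  rot[4] = sumW4$opos
  rot[5] = umW4$oposs
  rot[6] = mW4$opossu
  rot[7] = W4$opossum
  rot[8] = 4$opossumW
  rot[9] = $opossumW4
Sorted (with $ < everything):
  sorted[0] = $opossumW4
  sorted[1] = 4$opossumW
  sorted[2] = W4$opossum
  sorted[3] = mW4$opossu
  sorted[4] = opossumW4$
  sorted[5] = ossumW4$op
  sorted[6] = possumW4$o
  sorted[7] = ssumW4$opo
  sorted[8] = sumW4$opos
  sorted[9] = umW4$oposs
sorted[1] = 4$opossumW

Answer: 4$opossumW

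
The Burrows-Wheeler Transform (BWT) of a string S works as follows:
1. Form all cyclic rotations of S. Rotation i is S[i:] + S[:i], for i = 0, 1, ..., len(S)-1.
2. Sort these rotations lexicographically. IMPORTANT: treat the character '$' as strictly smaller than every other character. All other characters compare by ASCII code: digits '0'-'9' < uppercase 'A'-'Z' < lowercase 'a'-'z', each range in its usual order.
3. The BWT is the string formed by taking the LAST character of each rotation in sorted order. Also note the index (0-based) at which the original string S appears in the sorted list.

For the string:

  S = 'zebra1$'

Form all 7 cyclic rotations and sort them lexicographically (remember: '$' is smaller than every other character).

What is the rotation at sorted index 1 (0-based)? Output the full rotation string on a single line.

All 7 rotations (rotation i = S[i:]+S[:i]):
  rot[0] = zebra1$
  rot[1] = ebra1$z
  rot[2] = bra1$ze
  rot[3] = ra1$zeb
  rot[4] = a1$zebr
  rot[5] = 1$zebra
  rot[6] = $zebra1
Sorted (with $ < everything):
  sorted[0] = $zebra1
  sorted[1] = 1$zebra
  sorted[2] = a1$zebr
  sorted[3] = bra1$ze
  sorted[4] = ebra1$z
  sorted[5] = ra1$zeb
  sorted[6] = zebra1$
sorted[1] = 1$zebra

Answer: 1$zebra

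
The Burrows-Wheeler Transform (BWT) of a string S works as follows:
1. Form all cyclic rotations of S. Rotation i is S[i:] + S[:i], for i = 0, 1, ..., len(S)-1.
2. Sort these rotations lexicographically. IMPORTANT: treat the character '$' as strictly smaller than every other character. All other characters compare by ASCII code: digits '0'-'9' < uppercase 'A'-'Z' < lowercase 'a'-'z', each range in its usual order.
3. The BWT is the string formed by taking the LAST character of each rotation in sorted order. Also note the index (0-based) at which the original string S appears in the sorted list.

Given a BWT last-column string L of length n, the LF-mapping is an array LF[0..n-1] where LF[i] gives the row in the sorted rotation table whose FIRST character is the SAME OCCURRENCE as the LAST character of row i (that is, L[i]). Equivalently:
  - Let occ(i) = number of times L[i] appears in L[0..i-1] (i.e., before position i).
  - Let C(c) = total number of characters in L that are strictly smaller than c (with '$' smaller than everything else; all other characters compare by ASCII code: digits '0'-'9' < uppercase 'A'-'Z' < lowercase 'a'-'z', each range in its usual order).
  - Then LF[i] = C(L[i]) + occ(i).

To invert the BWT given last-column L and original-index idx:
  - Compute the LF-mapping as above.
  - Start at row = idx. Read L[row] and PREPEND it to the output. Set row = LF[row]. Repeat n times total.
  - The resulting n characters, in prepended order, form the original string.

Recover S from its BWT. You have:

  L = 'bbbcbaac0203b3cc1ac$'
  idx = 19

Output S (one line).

LF mapping: 10 11 12 15 13 7 8 16 1 4 2 5 14 6 17 18 3 9 19 0
Walk LF starting at row 19, prepending L[row]:
  step 1: row=19, L[19]='$', prepend. Next row=LF[19]=0
  step 2: row=0, L[0]='b', prepend. Next row=LF[0]=10
  step 3: row=10, L[10]='0', prepend. Next row=LF[10]=2
  step 4: row=2, L[2]='b', prepend. Next row=LF[2]=12
  step 5: row=12, L[12]='b', prepend. Next row=LF[12]=14
  step 6: row=14, L[14]='c', prepend. Next row=LF[14]=17
  step 7: row=17, L[17]='a', prepend. Next row=LF[17]=9
  step 8: row=9, L[9]='2', prepend. Next row=LF[9]=4
  step 9: row=4, L[4]='b', prepend. Next row=LF[4]=13
  step 10: row=13, L[13]='3', prepend. Next row=LF[13]=6
  step 11: row=6, L[6]='a', prepend. Next row=LF[6]=8
  step 12: row=8, L[8]='0', prepend. Next row=LF[8]=1
  step 13: row=1, L[1]='b', prepend. Next row=LF[1]=11
  step 14: row=11, L[11]='3', prepend. Next row=LF[11]=5
  step 15: row=5, L[5]='a', prepend. Next row=LF[5]=7
  step 16: row=7, L[7]='c', prepend. Next row=LF[7]=16
  step 17: row=16, L[16]='1', prepend. Next row=LF[16]=3
  step 18: row=3, L[3]='c', prepend. Next row=LF[3]=15
  step 19: row=15, L[15]='c', prepend. Next row=LF[15]=18
  step 20: row=18, L[18]='c', prepend. Next row=LF[18]=19
Reversed output: ccc1ca3b0a3b2acbb0b$

Answer: ccc1ca3b0a3b2acbb0b$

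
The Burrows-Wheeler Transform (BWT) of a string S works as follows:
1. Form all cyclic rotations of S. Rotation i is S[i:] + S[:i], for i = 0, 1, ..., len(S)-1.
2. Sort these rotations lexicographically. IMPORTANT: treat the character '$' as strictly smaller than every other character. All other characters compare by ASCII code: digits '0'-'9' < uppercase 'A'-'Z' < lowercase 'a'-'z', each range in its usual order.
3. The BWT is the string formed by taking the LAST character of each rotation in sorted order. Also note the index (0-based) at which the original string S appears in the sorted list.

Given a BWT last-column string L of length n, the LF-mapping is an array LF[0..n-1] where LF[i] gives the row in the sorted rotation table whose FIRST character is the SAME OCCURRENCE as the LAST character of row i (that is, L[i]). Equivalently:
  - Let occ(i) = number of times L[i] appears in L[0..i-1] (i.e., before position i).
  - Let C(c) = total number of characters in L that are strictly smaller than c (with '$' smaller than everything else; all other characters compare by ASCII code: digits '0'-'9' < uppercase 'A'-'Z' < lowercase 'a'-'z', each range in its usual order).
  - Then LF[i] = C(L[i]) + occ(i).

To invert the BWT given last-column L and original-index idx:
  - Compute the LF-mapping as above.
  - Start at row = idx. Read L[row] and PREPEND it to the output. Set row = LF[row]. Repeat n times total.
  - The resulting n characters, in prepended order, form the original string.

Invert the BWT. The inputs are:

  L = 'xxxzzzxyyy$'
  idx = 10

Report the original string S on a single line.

Answer: zyyzxyzxxx$

Derivation:
LF mapping: 1 2 3 8 9 10 4 5 6 7 0
Walk LF starting at row 10, prepending L[row]:
  step 1: row=10, L[10]='$', prepend. Next row=LF[10]=0
  step 2: row=0, L[0]='x', prepend. Next row=LF[0]=1
  step 3: row=1, L[1]='x', prepend. Next row=LF[1]=2
  step 4: row=2, L[2]='x', prepend. Next row=LF[2]=3
  step 5: row=3, L[3]='z', prepend. Next row=LF[3]=8
  step 6: row=8, L[8]='y', prepend. Next row=LF[8]=6
  step 7: row=6, L[6]='x', prepend. Next row=LF[6]=4
  step 8: row=4, L[4]='z', prepend. Next row=LF[4]=9
  step 9: row=9, L[9]='y', prepend. Next row=LF[9]=7
  step 10: row=7, L[7]='y', prepend. Next row=LF[7]=5
  step 11: row=5, L[5]='z', prepend. Next row=LF[5]=10
Reversed output: zyyzxyzxxx$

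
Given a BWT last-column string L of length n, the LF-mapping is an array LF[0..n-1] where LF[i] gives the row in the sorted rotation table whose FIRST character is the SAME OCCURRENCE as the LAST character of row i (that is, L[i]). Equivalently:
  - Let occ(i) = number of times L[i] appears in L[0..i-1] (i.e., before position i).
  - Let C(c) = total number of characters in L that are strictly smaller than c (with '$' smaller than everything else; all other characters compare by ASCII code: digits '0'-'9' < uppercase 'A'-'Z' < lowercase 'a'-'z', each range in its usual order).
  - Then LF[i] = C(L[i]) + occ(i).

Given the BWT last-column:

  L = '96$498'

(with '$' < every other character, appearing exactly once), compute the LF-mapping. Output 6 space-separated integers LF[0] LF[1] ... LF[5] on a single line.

Answer: 4 2 0 1 5 3

Derivation:
Char counts: '$':1, '4':1, '6':1, '8':1, '9':2
C (first-col start): C('$')=0, C('4')=1, C('6')=2, C('8')=3, C('9')=4
L[0]='9': occ=0, LF[0]=C('9')+0=4+0=4
L[1]='6': occ=0, LF[1]=C('6')+0=2+0=2
L[2]='$': occ=0, LF[2]=C('$')+0=0+0=0
L[3]='4': occ=0, LF[3]=C('4')+0=1+0=1
L[4]='9': occ=1, LF[4]=C('9')+1=4+1=5
L[5]='8': occ=0, LF[5]=C('8')+0=3+0=3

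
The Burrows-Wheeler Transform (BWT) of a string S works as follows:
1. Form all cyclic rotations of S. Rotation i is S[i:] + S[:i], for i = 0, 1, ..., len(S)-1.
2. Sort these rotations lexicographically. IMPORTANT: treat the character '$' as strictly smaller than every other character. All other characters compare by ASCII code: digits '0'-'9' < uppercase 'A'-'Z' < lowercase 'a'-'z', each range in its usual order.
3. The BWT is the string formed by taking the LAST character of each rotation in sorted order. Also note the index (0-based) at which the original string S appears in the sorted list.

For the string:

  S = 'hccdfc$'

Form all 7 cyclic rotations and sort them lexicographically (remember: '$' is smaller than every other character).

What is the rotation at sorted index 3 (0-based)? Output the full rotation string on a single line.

All 7 rotations (rotation i = S[i:]+S[:i]):
  rot[0] = hccdfc$
  rot[1] = ccdfc$h
  rot[2] = cdfc$hc
  rot[3] = dfc$hcc
  rot[4] = fc$hccd
  rot[5] = c$hccdf
  rot[6] = $hccdfc
Sorted (with $ < everything):
  sorted[0] = $hccdfc
  sorted[1] = c$hccdf
  sorted[2] = ccdfc$h
  sorted[3] = cdfc$hc
  sorted[4] = dfc$hcc
  sorted[5] = fc$hccd
  sorted[6] = hccdfc$
sorted[3] = cdfc$hc

Answer: cdfc$hc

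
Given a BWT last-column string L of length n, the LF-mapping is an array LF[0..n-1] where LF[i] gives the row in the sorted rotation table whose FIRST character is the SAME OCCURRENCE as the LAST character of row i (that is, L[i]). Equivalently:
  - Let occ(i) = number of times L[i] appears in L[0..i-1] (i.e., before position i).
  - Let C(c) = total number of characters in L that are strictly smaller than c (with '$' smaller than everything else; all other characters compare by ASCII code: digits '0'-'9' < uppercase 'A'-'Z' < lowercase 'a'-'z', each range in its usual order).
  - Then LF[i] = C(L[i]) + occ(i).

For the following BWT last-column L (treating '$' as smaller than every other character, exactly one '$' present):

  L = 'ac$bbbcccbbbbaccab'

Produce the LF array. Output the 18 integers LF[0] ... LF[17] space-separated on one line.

Answer: 1 12 0 4 5 6 13 14 15 7 8 9 10 2 16 17 3 11

Derivation:
Char counts: '$':1, 'a':3, 'b':8, 'c':6
C (first-col start): C('$')=0, C('a')=1, C('b')=4, C('c')=12
L[0]='a': occ=0, LF[0]=C('a')+0=1+0=1
L[1]='c': occ=0, LF[1]=C('c')+0=12+0=12
L[2]='$': occ=0, LF[2]=C('$')+0=0+0=0
L[3]='b': occ=0, LF[3]=C('b')+0=4+0=4
L[4]='b': occ=1, LF[4]=C('b')+1=4+1=5
L[5]='b': occ=2, LF[5]=C('b')+2=4+2=6
L[6]='c': occ=1, LF[6]=C('c')+1=12+1=13
L[7]='c': occ=2, LF[7]=C('c')+2=12+2=14
L[8]='c': occ=3, LF[8]=C('c')+3=12+3=15
L[9]='b': occ=3, LF[9]=C('b')+3=4+3=7
L[10]='b': occ=4, LF[10]=C('b')+4=4+4=8
L[11]='b': occ=5, LF[11]=C('b')+5=4+5=9
L[12]='b': occ=6, LF[12]=C('b')+6=4+6=10
L[13]='a': occ=1, LF[13]=C('a')+1=1+1=2
L[14]='c': occ=4, LF[14]=C('c')+4=12+4=16
L[15]='c': occ=5, LF[15]=C('c')+5=12+5=17
L[16]='a': occ=2, LF[16]=C('a')+2=1+2=3
L[17]='b': occ=7, LF[17]=C('b')+7=4+7=11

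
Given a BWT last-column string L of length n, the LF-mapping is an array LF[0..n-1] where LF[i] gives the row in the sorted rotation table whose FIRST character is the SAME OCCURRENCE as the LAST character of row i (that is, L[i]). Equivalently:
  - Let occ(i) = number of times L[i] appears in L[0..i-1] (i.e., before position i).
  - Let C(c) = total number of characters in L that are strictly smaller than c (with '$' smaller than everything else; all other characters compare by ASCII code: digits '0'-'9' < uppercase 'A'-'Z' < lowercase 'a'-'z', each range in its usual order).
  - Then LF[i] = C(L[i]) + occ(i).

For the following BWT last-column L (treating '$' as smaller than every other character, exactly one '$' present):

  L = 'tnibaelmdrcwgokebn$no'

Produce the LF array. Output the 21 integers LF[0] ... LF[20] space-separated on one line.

Char counts: '$':1, 'a':1, 'b':2, 'c':1, 'd':1, 'e':2, 'g':1, 'i':1, 'k':1, 'l':1, 'm':1, 'n':3, 'o':2, 'r':1, 't':1, 'w':1
C (first-col start): C('$')=0, C('a')=1, C('b')=2, C('c')=4, C('d')=5, C('e')=6, C('g')=8, C('i')=9, C('k')=10, C('l')=11, C('m')=12, C('n')=13, C('o')=16, C('r')=18, C('t')=19, C('w')=20
L[0]='t': occ=0, LF[0]=C('t')+0=19+0=19
L[1]='n': occ=0, LF[1]=C('n')+0=13+0=13
L[2]='i': occ=0, LF[2]=C('i')+0=9+0=9
L[3]='b': occ=0, LF[3]=C('b')+0=2+0=2
L[4]='a': occ=0, LF[4]=C('a')+0=1+0=1
L[5]='e': occ=0, LF[5]=C('e')+0=6+0=6
L[6]='l': occ=0, LF[6]=C('l')+0=11+0=11
L[7]='m': occ=0, LF[7]=C('m')+0=12+0=12
L[8]='d': occ=0, LF[8]=C('d')+0=5+0=5
L[9]='r': occ=0, LF[9]=C('r')+0=18+0=18
L[10]='c': occ=0, LF[10]=C('c')+0=4+0=4
L[11]='w': occ=0, LF[11]=C('w')+0=20+0=20
L[12]='g': occ=0, LF[12]=C('g')+0=8+0=8
L[13]='o': occ=0, LF[13]=C('o')+0=16+0=16
L[14]='k': occ=0, LF[14]=C('k')+0=10+0=10
L[15]='e': occ=1, LF[15]=C('e')+1=6+1=7
L[16]='b': occ=1, LF[16]=C('b')+1=2+1=3
L[17]='n': occ=1, LF[17]=C('n')+1=13+1=14
L[18]='$': occ=0, LF[18]=C('$')+0=0+0=0
L[19]='n': occ=2, LF[19]=C('n')+2=13+2=15
L[20]='o': occ=1, LF[20]=C('o')+1=16+1=17

Answer: 19 13 9 2 1 6 11 12 5 18 4 20 8 16 10 7 3 14 0 15 17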